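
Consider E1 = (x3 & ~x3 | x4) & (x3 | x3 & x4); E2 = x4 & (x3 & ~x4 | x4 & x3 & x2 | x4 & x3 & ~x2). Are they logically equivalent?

E1: (x3 & ~x3 | x4) & (x3 | x3 & x4)
    = x4 & (x3 | x3 & x4)
    = x4 & x3
E2: x4 & (x3 & ~x4 | x4 & x3 & x2 | x4 & x3 & ~x2)
    = x4 & (x3 & ~x4 | x4 & x3)
    = x4 & x3
Both reduce to x4 & x3, so they are equivalent.

Yes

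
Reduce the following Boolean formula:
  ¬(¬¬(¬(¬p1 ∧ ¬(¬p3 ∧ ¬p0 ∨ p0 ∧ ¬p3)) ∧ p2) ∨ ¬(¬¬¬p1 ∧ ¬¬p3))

¬p1 ∧ p3

¬(¬¬(¬(¬p1 ∧ ¬(¬p3 ∧ ¬p0 ∨ p0 ∧ ¬p3)) ∧ p2) ∨ ¬(¬¬¬p1 ∧ ¬¬p3))
= ¬(¬(¬p1 ∧ ¬(¬p3 ∧ ¬p0 ∨ p0 ∧ ¬p3)) ∧ p2 ∨ ¬(¬¬¬p1 ∧ ¬¬p3))   [double negation]
= ¬(¬(¬p1 ∧ ¬(¬p3 ∧ ¬p0 ∨ p0 ∧ ¬p3)) ∧ p2 ∨ ¬(¬p1 ∧ ¬¬p3))   [double negation]
= ¬(¬(¬p1 ∧ ¬¬p3) ∧ p2 ∨ ¬(¬p1 ∧ ¬¬p3))   [distribution]
= ¬¬(¬p1 ∧ ¬¬p3)   [absorption]
= ¬p1 ∧ ¬¬p3   [double negation]
= ¬p1 ∧ p3   [double negation]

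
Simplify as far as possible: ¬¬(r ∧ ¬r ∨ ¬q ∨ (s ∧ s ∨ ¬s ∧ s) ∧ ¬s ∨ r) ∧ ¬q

¬q

¬¬(r ∧ ¬r ∨ ¬q ∨ (s ∧ s ∨ ¬s ∧ s) ∧ ¬s ∨ r) ∧ ¬q
= ¬¬(¬q ∨ (s ∧ s ∨ ¬s ∧ s) ∧ ¬s ∨ r) ∧ ¬q   (complement / identity)
= ¬¬(¬q ∨ s ∧ ¬s ∨ r) ∧ ¬q   (distribution)
= (¬q ∨ s ∧ ¬s ∨ r) ∧ ¬q   (double negation)
= (¬q ∨ r) ∧ ¬q   (complement / identity)
= ¬q   (absorption)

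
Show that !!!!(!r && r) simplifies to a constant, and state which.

!!!!(!r && r)
= !!(!r && r)   [double negation]
= !r && r   [double negation]
= false   [complement]

false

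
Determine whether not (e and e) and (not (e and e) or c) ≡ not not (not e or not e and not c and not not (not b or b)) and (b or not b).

Yes

E1: not (e and e) and (not (e and e) or c)
    = not (e and e)
    = not e
E2: not not (not e or not e and not c and not not (not b or b)) and (b or not b)
    = not not (not e or not e and not c and (not b or b)) and (b or not b)
    = not not (not e or not e and not c) and (b or not b)
    = not not not e and (b or not b)
    = not not not e
    = not e
Both reduce to not e, so they are equivalent.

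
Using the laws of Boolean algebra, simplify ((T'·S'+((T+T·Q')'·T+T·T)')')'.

((T'·S'+((T+T·Q')'·T+T·T)')')'
= ((T'·S'+(T'·T+T·T)')')'   [absorption]
= T'·S'+(T'·T+T·T)'   [double negation]
= T'·S'+T'   [distribution]
= T'   [absorption]

T'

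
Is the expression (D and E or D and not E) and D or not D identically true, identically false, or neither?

identically true

(D and E or D and not E) and D or not D
= D and D or not D
= D or not D
= True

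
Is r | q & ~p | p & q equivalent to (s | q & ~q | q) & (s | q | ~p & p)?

No

E1: r | q & ~p | p & q
    = r | q   — distribution
E2: (s | q & ~q | q) & (s | q | ~p & p)
    = (s | q & ~q | q) & (s | q)   — complement / identity
    = (s | q) & (s | q)   — complement / identity
    = s | q   — idempotence
These differ: at p=0, q=0, r=1, s=0, E1 = 1 but E2 = 0.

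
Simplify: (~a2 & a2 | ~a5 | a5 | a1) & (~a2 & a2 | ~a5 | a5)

(~a2 & a2 | ~a5 | a5 | a1) & (~a2 & a2 | ~a5 | a5)
= ~a2 & a2 | ~a5 | a5   (absorption)
= ~a5 | a5   (complement / identity)
= 1   (complement)

1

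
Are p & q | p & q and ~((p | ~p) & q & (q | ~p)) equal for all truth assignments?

E1: p & q | p & q
    = p & q   [idempotence]
E2: ~((p | ~p) & q & (q | ~p))
    = ~((p | ~p) & q)   [absorption]
    = ~q   [complement / identity]
These differ: at p=1, q=0, E1 = 0 but E2 = 1.

No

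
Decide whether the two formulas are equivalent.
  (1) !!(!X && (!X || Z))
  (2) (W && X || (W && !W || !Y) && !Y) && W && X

No

E1: !!(!X && (!X || Z))
    = !!!X   (absorption)
    = !X   (double negation)
E2: (W && X || (W && !W || !Y) && !Y) && W && X
    = (W && X || !Y && !Y) && W && X   (complement / identity)
    = (W && X || !Y) && W && X   (idempotence)
    = W && X   (absorption)
These differ: at W=0, X=0, Y=0, Z=1, E1 = 1 but E2 = 0.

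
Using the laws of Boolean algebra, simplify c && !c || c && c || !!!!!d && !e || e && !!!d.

c || !d

c && !c || c && c || !!!!!d && !e || e && !!!d
= c || !!!!!d && !e || e && !!!d   — distribution
= c || !!!d && !e || e && !!!d   — double negation
= c || !!!d   — distribution
= c || !d   — double negation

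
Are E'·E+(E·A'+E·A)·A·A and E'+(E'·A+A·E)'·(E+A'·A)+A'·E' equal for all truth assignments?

No

E1: E'·E+(E·A'+E·A)·A·A
    = (E·A'+E·A)·A·A
    = E·A·A
    = E·A
E2: E'+(E'·A+A·E)'·(E+A'·A)+A'·E'
    = E'+(E'·A+A·E)'·E+A'·E'
    = E'+A'·E+A'·E'
    = E'+A'
These differ: at A=0, E=0, E1 = 0 but E2 = 1.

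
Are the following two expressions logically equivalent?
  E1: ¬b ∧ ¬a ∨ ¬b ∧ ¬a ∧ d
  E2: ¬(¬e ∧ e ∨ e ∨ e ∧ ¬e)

E1: ¬b ∧ ¬a ∨ ¬b ∧ ¬a ∧ d
    = ¬b ∧ ¬a
E2: ¬(¬e ∧ e ∨ e ∨ e ∧ ¬e)
    = ¬(e ∨ e ∧ ¬e)
    = ¬e
These differ: at a=1, b=0, d=1, e=0, E1 = 0 but E2 = 1.

No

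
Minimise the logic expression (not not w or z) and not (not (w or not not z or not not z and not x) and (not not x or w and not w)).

w or z

(not not w or z) and not (not (w or not not z or not not z and not x) and (not not x or w and not w))
= (not not w or z) and not (not (w or not not z) and (not not x or w and not w))   — absorption
= (not not w or z) and not (not (w or z) and (not not x or w and not w))   — double negation
= (not not w or z) and not (not (w or z) and not not x)   — complement / identity
= (w or z) and not (not (w or z) and not not x)   — double negation
= (w or z) and (w or z or not x)   — De Morgan
= w or z   — absorption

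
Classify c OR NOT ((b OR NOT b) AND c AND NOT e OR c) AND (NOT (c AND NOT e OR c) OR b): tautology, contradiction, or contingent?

c OR NOT ((b OR NOT b) AND c AND NOT e OR c) AND (NOT (c AND NOT e OR c) OR b)
= c OR NOT (c AND NOT e OR c) AND (NOT (c AND NOT e OR c) OR b)   — complement / identity
= c OR NOT (c AND NOT e OR c)   — absorption
= c OR NOT c   — absorption
= TRUE   — complement

tautology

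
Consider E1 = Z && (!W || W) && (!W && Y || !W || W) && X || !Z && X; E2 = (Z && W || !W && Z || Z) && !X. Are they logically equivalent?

No

E1: Z && (!W || W) && (!W && Y || !W || W) && X || !Z && X
    = Z && (!W || W) && (!W || W) && X || !Z && X   — absorption
    = Z && (!W || W) && X || !Z && X   — complement / identity
    = Z && X || !Z && X   — complement / identity
    = X   — distribution
E2: (Z && W || !W && Z || Z) && !X
    = (Z || Z) && !X   — distribution
    = Z && !X   — idempotence
These differ: at W=1, X=1, Y=1, Z=0, E1 = 1 but E2 = 0.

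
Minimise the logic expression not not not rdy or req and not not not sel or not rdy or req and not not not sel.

not not not rdy or req and not not not sel or not rdy or req and not not not sel
= not rdy or req and not not not sel or not rdy or req and not not not sel   (double negation)
= not rdy or req and not not not sel   (idempotence)
= not rdy or req and not sel   (double negation)

not rdy or req and not sel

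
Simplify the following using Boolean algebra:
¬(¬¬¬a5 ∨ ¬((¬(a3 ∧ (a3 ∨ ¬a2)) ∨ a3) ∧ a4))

a5 ∧ a4

¬(¬¬¬a5 ∨ ¬((¬(a3 ∧ (a3 ∨ ¬a2)) ∨ a3) ∧ a4))
= ¬¬a5 ∧ (¬(a3 ∧ (a3 ∨ ¬a2)) ∨ a3) ∧ a4   (De Morgan)
= ¬¬a5 ∧ (¬a3 ∨ a3) ∧ a4   (absorption)
= ¬¬a5 ∧ a4   (complement / identity)
= a5 ∧ a4   (double negation)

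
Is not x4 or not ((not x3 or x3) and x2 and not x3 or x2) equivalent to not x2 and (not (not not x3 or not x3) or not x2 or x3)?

E1: not x4 or not ((not x3 or x3) and x2 and not x3 or x2)
    = not x4 or not (x2 and not x3 or x2)   [complement / identity]
    = not x4 or not x2   [absorption]
E2: not x2 and (not (not not x3 or not x3) or not x2 or x3)
    = not x2 and (not x3 and x3 or not x2 or x3)   [De Morgan]
    = not x2 and (not x2 or x3)   [complement / identity]
    = not x2   [absorption]
These differ: at x2=1, x3=0, x4=0, E1 = 1 but E2 = 0.

No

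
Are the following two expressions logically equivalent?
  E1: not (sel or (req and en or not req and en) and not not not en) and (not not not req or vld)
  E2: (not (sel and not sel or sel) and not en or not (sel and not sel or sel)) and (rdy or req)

No

E1: not (sel or (req and en or not req and en) and not not not en) and (not not not req or vld)
    = not (sel or en and not not not en) and (not not not req or vld)   [distribution]
    = not (sel or en and not en) and (not not not req or vld)   [double negation]
    = not (sel or en and not en) and (not req or vld)   [double negation]
    = not sel and (not req or vld)   [complement / identity]
E2: (not (sel and not sel or sel) and not en or not (sel and not sel or sel)) and (rdy or req)
    = not (sel and not sel or sel) and (rdy or req)   [absorption]
    = not sel and (rdy or req)   [complement / identity]
These differ: at en=1, rdy=0, req=0, sel=0, vld=0, E1 = 1 but E2 = 0.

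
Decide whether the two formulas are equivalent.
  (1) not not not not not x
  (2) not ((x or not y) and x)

E1: not not not not not x
    = not not not x
    = not x
E2: not ((x or not y) and x)
    = not x
Both reduce to not x, so they are equivalent.

Yes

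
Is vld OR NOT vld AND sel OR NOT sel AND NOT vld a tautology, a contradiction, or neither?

vld OR NOT vld AND sel OR NOT sel AND NOT vld
= vld OR NOT vld   (distribution)
= TRUE   (complement)

tautology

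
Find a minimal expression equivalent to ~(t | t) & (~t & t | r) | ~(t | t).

~(t | t) & (~t & t | r) | ~(t | t)
= ~(t | t) & r | ~(t | t)   — complement / identity
= ~(t | t)   — absorption
= ~t   — idempotence

~t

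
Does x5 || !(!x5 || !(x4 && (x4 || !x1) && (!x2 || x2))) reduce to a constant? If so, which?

no

x5 || !(!x5 || !(x4 && (x4 || !x1) && (!x2 || x2)))
= x5 || !(!x5 || !(x4 && (x4 || !x1)))   [complement / identity]
= x5 || x5 && x4 && (x4 || !x1)   [De Morgan]
= x5 || x5 && x4   [absorption]
= x5   [absorption]
This depends on x5, so it is not a constant.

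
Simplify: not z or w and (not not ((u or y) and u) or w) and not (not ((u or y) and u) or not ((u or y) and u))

not z or w and (not not ((u or y) and u) or w) and not (not ((u or y) and u) or not ((u or y) and u))
= not z or w and (not not ((u or y) and u) or w) and not not ((u or y) and u)   — idempotence
= not z or w and not not ((u or y) and u)   — absorption
= not z or w and not not u   — absorption
= not z or w and u   — double negation

not z or w and u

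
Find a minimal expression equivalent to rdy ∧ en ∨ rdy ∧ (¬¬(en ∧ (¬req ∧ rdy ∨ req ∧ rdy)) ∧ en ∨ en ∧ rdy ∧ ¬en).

rdy ∧ en ∨ rdy ∧ (¬¬(en ∧ (¬req ∧ rdy ∨ req ∧ rdy)) ∧ en ∨ en ∧ rdy ∧ ¬en)
= rdy ∧ en ∨ rdy ∧ (¬¬(en ∧ rdy) ∧ en ∨ en ∧ rdy ∧ ¬en)   [distribution]
= rdy ∧ en ∨ rdy ∧ (en ∧ rdy ∧ en ∨ en ∧ rdy ∧ ¬en)   [double negation]
= rdy ∧ en ∨ rdy ∧ en ∧ rdy   [distribution]
= rdy ∧ (en ∨ en ∧ rdy)   [distribution]
= rdy ∧ en   [absorption]

rdy ∧ en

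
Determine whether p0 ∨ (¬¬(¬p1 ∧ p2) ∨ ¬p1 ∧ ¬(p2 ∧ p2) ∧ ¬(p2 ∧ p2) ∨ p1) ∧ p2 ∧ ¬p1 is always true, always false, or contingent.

p0 ∨ (¬¬(¬p1 ∧ p2) ∨ ¬p1 ∧ ¬(p2 ∧ p2) ∧ ¬(p2 ∧ p2) ∨ p1) ∧ p2 ∧ ¬p1
= p0 ∨ (¬p1 ∧ p2 ∨ ¬p1 ∧ ¬(p2 ∧ p2) ∧ ¬(p2 ∧ p2) ∨ p1) ∧ p2 ∧ ¬p1   (double negation)
= p0 ∨ (¬p1 ∧ p2 ∨ ¬p1 ∧ ¬(p2 ∧ p2) ∨ p1) ∧ p2 ∧ ¬p1   (idempotence)
= p0 ∨ (¬p1 ∧ p2 ∨ ¬p1 ∧ ¬p2 ∨ p1) ∧ p2 ∧ ¬p1   (idempotence)
= p0 ∨ (¬p1 ∨ p1) ∧ p2 ∧ ¬p1   (distribution)
= p0 ∨ p2 ∧ ¬p1   (complement / identity)
This depends on p0, p1, p2, so it is not a constant.

contingent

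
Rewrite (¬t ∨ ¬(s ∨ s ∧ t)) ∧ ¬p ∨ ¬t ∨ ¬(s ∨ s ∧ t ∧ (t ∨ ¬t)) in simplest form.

¬t ∨ ¬s

(¬t ∨ ¬(s ∨ s ∧ t)) ∧ ¬p ∨ ¬t ∨ ¬(s ∨ s ∧ t ∧ (t ∨ ¬t))
= (¬t ∨ ¬(s ∨ s ∧ t)) ∧ ¬p ∨ ¬t ∨ ¬(s ∨ s ∧ t)
= ¬t ∨ ¬(s ∨ s ∧ t)
= ¬t ∨ ¬s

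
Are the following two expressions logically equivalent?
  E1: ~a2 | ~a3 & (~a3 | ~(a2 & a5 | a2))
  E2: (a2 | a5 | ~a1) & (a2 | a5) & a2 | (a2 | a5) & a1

E1: ~a2 | ~a3 & (~a3 | ~(a2 & a5 | a2))
    = ~a2 | ~a3 & (~a3 | ~a2)   [absorption]
    = ~a2 | ~a3   [absorption]
E2: (a2 | a5 | ~a1) & (a2 | a5) & a2 | (a2 | a5) & a1
    = (a2 | a5) & a2 | (a2 | a5) & a1   [absorption]
    = (a2 | a1) & (a2 | a5)   [distribution]
    = a1 & a5 | a2   [distribution]
These differ: at a1=1, a2=0, a3=1, a5=0, E1 = 1 but E2 = 0.

No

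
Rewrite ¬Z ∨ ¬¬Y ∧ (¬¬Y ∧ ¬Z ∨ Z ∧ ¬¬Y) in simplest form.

¬Z ∨ Y

¬Z ∨ ¬¬Y ∧ (¬¬Y ∧ ¬Z ∨ Z ∧ ¬¬Y)
= ¬Z ∨ ¬¬Y ∧ ¬¬Y   — distribution
= ¬Z ∨ ¬¬Y   — idempotence
= ¬Z ∨ Y   — double negation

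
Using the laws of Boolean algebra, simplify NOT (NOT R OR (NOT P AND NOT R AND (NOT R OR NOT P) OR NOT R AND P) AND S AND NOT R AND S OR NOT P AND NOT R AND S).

NOT (NOT R OR (NOT P AND NOT R AND (NOT R OR NOT P) OR NOT R AND P) AND S AND NOT R AND S OR NOT P AND NOT R AND S)
= NOT (NOT R OR (NOT P AND NOT R OR NOT R AND P) AND S AND NOT R AND S OR NOT P AND NOT R AND S)   [absorption]
= NOT (NOT R OR NOT R AND S AND ((NOT P AND NOT R OR NOT R AND P) AND S OR NOT P))   [distribution]
= NOT (NOT R OR NOT R AND S AND (NOT R AND S OR NOT P))   [distribution]
= NOT (NOT R OR NOT R AND S)   [absorption]
= NOT NOT R   [absorption]
= R   [double negation]

R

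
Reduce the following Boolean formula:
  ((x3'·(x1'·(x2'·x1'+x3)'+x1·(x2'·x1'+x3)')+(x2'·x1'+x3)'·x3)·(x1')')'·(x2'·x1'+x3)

((x3'·(x1'·(x2'·x1'+x3)'+x1·(x2'·x1'+x3)')+(x2'·x1'+x3)'·x3)·(x1')')'·(x2'·x1'+x3)
= ((x3'·(x2'·x1'+x3)'+(x2'·x1'+x3)'·x3)·(x1')')'·(x2'·x1'+x3)   [distribution]
= ((x2'·x1'+x3)'·(x1')')'·(x2'·x1'+x3)   [distribution]
= (x2'·x1'+x3+x1')·(x2'·x1'+x3)   [De Morgan]
= x2'·x1'+x3   [absorption]

x2'·x1'+x3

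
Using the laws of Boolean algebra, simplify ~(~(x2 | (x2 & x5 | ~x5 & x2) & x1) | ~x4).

~(~(x2 | (x2 & x5 | ~x5 & x2) & x1) | ~x4)
= ~(~(x2 | x2 & x1) | ~x4)   (distribution)
= ~(~x2 | ~x4)   (absorption)
= x2 & x4   (De Morgan)

x2 & x4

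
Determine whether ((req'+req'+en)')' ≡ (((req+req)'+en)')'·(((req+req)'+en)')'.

Yes

E1: ((req'+req'+en)')'
    = ((req'+en)')'   — idempotence
    = req'+en   — double negation
E2: (((req+req)'+en)')'·(((req+req)'+en)')'
    = (((req+req)'+en)')'   — idempotence
    = ((req'+en)')'   — idempotence
    = req'+en   — double negation
Both reduce to req'+en, so they are equivalent.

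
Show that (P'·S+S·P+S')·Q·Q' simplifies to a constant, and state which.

(P'·S+S·P+S')·Q·Q'
= ((P'+P)·S+S')·Q·Q'   [distribution]
= (S+S')·Q·Q'   [complement / identity]
= Q·Q'   [complement / identity]
= 0   [complement]

0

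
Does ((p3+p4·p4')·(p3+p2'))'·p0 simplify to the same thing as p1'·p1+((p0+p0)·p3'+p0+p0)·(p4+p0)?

E1: ((p3+p4·p4')·(p3+p2'))'·p0
    = (p3·(p3+p2'))'·p0   [complement / identity]
    = p3'·p0   [absorption]
E2: p1'·p1+((p0+p0)·p3'+p0+p0)·(p4+p0)
    = p1'·p1+(p0+p0)·(p4+p0)   [absorption]
    = (p0+p0)·(p4+p0)   [complement / identity]
    = p0+p0·p4   [distribution]
    = p0   [absorption]
These differ: at p0=1, p1=0, p2=1, p3=1, p4=1, E1 = 0 but E2 = 1.

No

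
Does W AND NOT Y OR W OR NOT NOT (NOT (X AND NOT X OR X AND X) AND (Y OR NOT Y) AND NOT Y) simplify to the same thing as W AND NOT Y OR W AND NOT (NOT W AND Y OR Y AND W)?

E1: W AND NOT Y OR W OR NOT NOT (NOT (X AND NOT X OR X AND X) AND (Y OR NOT Y) AND NOT Y)
    = W AND NOT Y OR W OR NOT NOT (NOT (X AND NOT X OR X AND X) AND NOT Y)   — complement / identity
    = W OR NOT NOT (NOT (X AND NOT X OR X AND X) AND NOT Y)   — absorption
    = W OR NOT (X AND NOT X OR X AND X) AND NOT Y   — double negation
    = W OR NOT X AND NOT Y   — distribution
E2: W AND NOT Y OR W AND NOT (NOT W AND Y OR Y AND W)
    = W AND NOT Y OR W AND NOT Y   — distribution
    = W AND NOT Y   — idempotence
These differ: at W=1, X=1, Y=1, E1 = 1 but E2 = 0.

No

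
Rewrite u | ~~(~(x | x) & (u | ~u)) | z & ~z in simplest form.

u | ~~(~(x | x) & (u | ~u)) | z & ~z
= u | ~~(~x & (u | ~u)) | z & ~z   (idempotence)
= u | ~x & (u | ~u) | z & ~z   (double negation)
= u | ~x & (u | ~u)   (complement / identity)
= u | ~x   (complement / identity)

u | ~x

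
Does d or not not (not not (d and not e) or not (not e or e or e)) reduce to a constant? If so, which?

d or not not (not not (d and not e) or not (not e or e or e))
= d or not not (not not (d and not e) or not (not e or e))   (idempotence)
= d or not (not (d and not e) and (not e or e))   (De Morgan)
= d or not not (d and not e)   (complement / identity)
= d or d and not e   (double negation)
= d   (absorption)
This depends on d, so it is not a constant.

no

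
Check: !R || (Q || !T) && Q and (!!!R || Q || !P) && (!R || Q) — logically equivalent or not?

Yes

E1: !R || (Q || !T) && Q
    = !R || Q   (absorption)
E2: (!!!R || Q || !P) && (!R || Q)
    = (!R || Q || !P) && (!R || Q)   (double negation)
    = !R || Q   (absorption)
Both reduce to !R || Q, so they are equivalent.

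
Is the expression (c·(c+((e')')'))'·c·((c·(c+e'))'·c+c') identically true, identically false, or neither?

identically false

(c·(c+((e')')'))'·c·((c·(c+e'))'·c+c')
= (c·(c+e'))'·c·((c·(c+e'))'·c+c')   — double negation
= (c·(c+e'))'·c   — absorption
= c'·c   — absorption
= 0   — complement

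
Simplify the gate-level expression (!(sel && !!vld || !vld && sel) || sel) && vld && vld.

(!(sel && !!vld || !vld && sel) || sel) && vld && vld
= (!(sel && vld || !vld && sel) || sel) && vld && vld   — double negation
= (!sel || sel) && vld && vld   — distribution
= vld && vld   — complement / identity
= vld   — idempotence

vld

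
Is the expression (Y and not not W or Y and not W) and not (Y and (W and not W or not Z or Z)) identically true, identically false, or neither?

identically false

(Y and not not W or Y and not W) and not (Y and (W and not W or not Z or Z))
= (Y and not not W or Y and not W) and not (Y and (not Z or Z))   (complement / identity)
= (Y and W or Y and not W) and not (Y and (not Z or Z))   (double negation)
= (Y and W or Y and not W) and not Y   (complement / identity)
= Y and not Y   (distribution)
= False   (complement)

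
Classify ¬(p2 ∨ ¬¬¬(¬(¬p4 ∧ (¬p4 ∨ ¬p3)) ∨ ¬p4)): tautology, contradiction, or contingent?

¬(p2 ∨ ¬¬¬(¬(¬p4 ∧ (¬p4 ∨ ¬p3)) ∨ ¬p4))
= ¬(p2 ∨ ¬¬¬(¬¬p4 ∨ ¬p4))   [absorption]
= ¬(p2 ∨ ¬¬(¬p4 ∧ p4))   [De Morgan]
= ¬(p2 ∨ ¬p4 ∧ p4)   [double negation]
= ¬p2   [complement / identity]
This depends on p2, so it is not a constant.

contingent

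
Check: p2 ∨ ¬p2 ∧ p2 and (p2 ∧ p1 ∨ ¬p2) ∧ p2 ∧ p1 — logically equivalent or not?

No

E1: p2 ∨ ¬p2 ∧ p2
    = p2
E2: (p2 ∧ p1 ∨ ¬p2) ∧ p2 ∧ p1
    = p2 ∧ p1
These differ: at p1=0, p2=1, E1 = 1 but E2 = 0.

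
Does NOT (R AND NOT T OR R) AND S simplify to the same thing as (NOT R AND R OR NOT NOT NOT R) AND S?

E1: NOT (R AND NOT T OR R) AND S
    = NOT R AND S   [absorption]
E2: (NOT R AND R OR NOT NOT NOT R) AND S
    = NOT NOT NOT R AND S   [complement / identity]
    = NOT R AND S   [double negation]
Both reduce to NOT R AND S, so they are equivalent.

Yes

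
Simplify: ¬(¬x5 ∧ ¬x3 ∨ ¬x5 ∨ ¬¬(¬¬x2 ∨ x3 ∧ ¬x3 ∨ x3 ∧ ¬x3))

¬(¬x5 ∧ ¬x3 ∨ ¬x5 ∨ ¬¬(¬¬x2 ∨ x3 ∧ ¬x3 ∨ x3 ∧ ¬x3))
= ¬(¬x5 ∧ ¬x3 ∨ ¬x5 ∨ ¬¬(¬¬x2 ∨ x3 ∧ ¬x3))   [complement / identity]
= ¬(¬x5 ∨ ¬¬(¬¬x2 ∨ x3 ∧ ¬x3))   [absorption]
= ¬(¬x5 ∨ ¬¬x2 ∨ x3 ∧ ¬x3)   [double negation]
= ¬(¬x5 ∨ ¬¬x2)   [complement / identity]
= x5 ∧ ¬x2   [De Morgan]

x5 ∧ ¬x2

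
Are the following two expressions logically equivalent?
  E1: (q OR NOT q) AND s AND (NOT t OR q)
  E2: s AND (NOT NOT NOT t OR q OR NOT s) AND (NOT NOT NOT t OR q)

Yes

E1: (q OR NOT q) AND s AND (NOT t OR q)
    = s AND (NOT t OR q)   — complement / identity
E2: s AND (NOT NOT NOT t OR q OR NOT s) AND (NOT NOT NOT t OR q)
    = s AND (NOT NOT NOT t OR q)   — absorption
    = s AND (NOT t OR q)   — double negation
Both reduce to s AND (NOT t OR q), so they are equivalent.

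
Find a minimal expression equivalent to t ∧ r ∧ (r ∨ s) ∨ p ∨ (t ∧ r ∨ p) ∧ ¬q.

t ∧ r ∨ p

t ∧ r ∧ (r ∨ s) ∨ p ∨ (t ∧ r ∨ p) ∧ ¬q
= t ∧ r ∨ p ∨ (t ∧ r ∨ p) ∧ ¬q   [absorption]
= t ∧ r ∨ p   [absorption]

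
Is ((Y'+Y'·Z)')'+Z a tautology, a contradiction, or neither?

((Y'+Y'·Z)')'+Z
= ((Y')')'+Z   [absorption]
= Y'+Z   [double negation]
This depends on Y, Z, so it is not a constant.

neither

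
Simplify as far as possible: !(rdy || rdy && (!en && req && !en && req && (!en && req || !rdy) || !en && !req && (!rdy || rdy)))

!(rdy || rdy && (!en && req && !en && req && (!en && req || !rdy) || !en && !req && (!rdy || rdy)))
= !(rdy || rdy && (!en && req && !en && req || !en && !req && (!rdy || rdy)))   (absorption)
= !(rdy || rdy && (!en && req && !en && req || !en && !req))   (complement / identity)
= !(rdy || rdy && (!en && req || !en && !req))   (idempotence)
= !(rdy || rdy && !en)   (distribution)
= !rdy   (absorption)

!rdy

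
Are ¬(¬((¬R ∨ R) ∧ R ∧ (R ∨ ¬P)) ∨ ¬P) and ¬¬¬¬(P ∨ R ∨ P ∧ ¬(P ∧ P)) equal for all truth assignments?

No

E1: ¬(¬((¬R ∨ R) ∧ R ∧ (R ∨ ¬P)) ∨ ¬P)
    = ¬(¬(R ∧ (R ∨ ¬P)) ∨ ¬P)
    = ¬(¬R ∨ ¬P)
    = R ∧ P
E2: ¬¬¬¬(P ∨ R ∨ P ∧ ¬(P ∧ P))
    = ¬¬(P ∨ R ∨ P ∧ ¬(P ∧ P))
    = P ∨ R ∨ P ∧ ¬(P ∧ P)
    = P ∨ R ∨ P ∧ ¬P
    = P ∨ R
These differ: at P=0, R=1, E1 = 0 but E2 = 1.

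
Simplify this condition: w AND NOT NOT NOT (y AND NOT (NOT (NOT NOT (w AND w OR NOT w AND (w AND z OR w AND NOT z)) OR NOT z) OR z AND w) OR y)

w AND NOT NOT NOT (y AND NOT (NOT (NOT NOT (w AND w OR NOT w AND (w AND z OR w AND NOT z)) OR NOT z) OR z AND w) OR y)
= w AND NOT (y AND NOT (NOT (NOT NOT (w AND w OR NOT w AND (w AND z OR w AND NOT z)) OR NOT z) OR z AND w) OR y)   (double negation)
= w AND NOT (y AND NOT (NOT (NOT NOT (w AND w OR NOT w AND w) OR NOT z) OR z AND w) OR y)   (distribution)
= w AND NOT (y AND NOT (NOT (NOT NOT w OR NOT z) OR z AND w) OR y)   (distribution)
= w AND NOT (y AND NOT (NOT w AND z OR z AND w) OR y)   (De Morgan)
= w AND NOT (y AND NOT z OR y)   (distribution)
= w AND NOT y   (absorption)

w AND NOT y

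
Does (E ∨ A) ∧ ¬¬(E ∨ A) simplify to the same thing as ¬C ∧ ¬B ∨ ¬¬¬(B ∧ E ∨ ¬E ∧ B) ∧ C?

No

E1: (E ∨ A) ∧ ¬¬(E ∨ A)
    = (E ∨ A) ∧ (E ∨ A)   (double negation)
    = A ∨ E ∧ E   (distribution)
    = A ∨ E   (idempotence)
E2: ¬C ∧ ¬B ∨ ¬¬¬(B ∧ E ∨ ¬E ∧ B) ∧ C
    = ¬C ∧ ¬B ∨ ¬¬¬B ∧ C   (distribution)
    = ¬C ∧ ¬B ∨ ¬B ∧ C   (double negation)
    = ¬B   (distribution)
These differ: at A=1, B=1, C=0, E=1, E1 = 1 but E2 = 0.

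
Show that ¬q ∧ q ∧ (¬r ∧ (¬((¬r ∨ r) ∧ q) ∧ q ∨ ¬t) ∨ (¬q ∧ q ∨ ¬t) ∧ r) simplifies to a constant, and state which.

False

¬q ∧ q ∧ (¬r ∧ (¬((¬r ∨ r) ∧ q) ∧ q ∨ ¬t) ∨ (¬q ∧ q ∨ ¬t) ∧ r)
= ¬q ∧ q ∧ (¬r ∧ (¬q ∧ q ∨ ¬t) ∨ (¬q ∧ q ∨ ¬t) ∧ r)
= ¬q ∧ q ∧ (¬q ∧ q ∨ ¬t)
= ¬q ∧ q
= False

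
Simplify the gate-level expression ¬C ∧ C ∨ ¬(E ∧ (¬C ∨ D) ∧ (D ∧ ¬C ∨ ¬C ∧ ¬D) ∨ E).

¬C ∧ C ∨ ¬(E ∧ (¬C ∨ D) ∧ (D ∧ ¬C ∨ ¬C ∧ ¬D) ∨ E)
= ¬C ∧ C ∨ ¬(E ∧ (¬C ∨ D) ∧ ¬C ∨ E)   [distribution]
= ¬C ∧ C ∨ ¬(E ∧ ¬C ∨ E)   [absorption]
= ¬C ∧ C ∨ ¬E   [absorption]
= ¬E   [complement / identity]

¬E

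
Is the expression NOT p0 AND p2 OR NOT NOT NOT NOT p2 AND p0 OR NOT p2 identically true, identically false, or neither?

identically true

NOT p0 AND p2 OR NOT NOT NOT NOT p2 AND p0 OR NOT p2
= NOT p0 AND p2 OR NOT NOT p2 AND p0 OR NOT p2   (double negation)
= NOT p0 AND p2 OR p2 AND p0 OR NOT p2   (double negation)
= p2 OR NOT p2   (distribution)
= TRUE   (complement)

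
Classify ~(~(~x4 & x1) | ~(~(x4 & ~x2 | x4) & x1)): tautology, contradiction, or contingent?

contingent

~(~(~x4 & x1) | ~(~(x4 & ~x2 | x4) & x1))
= ~(~(~x4 & x1) | ~(~x4 & x1))   (absorption)
= ~x4 & x1 & ~x4 & x1   (De Morgan)
= ~x4 & x1   (idempotence)
This depends on x1, x4, so it is not a constant.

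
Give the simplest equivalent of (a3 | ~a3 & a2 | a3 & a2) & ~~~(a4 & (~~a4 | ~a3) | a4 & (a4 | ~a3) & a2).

(a3 | a2) & ~a4

(a3 | ~a3 & a2 | a3 & a2) & ~~~(a4 & (~~a4 | ~a3) | a4 & (a4 | ~a3) & a2)
= (a3 | a2) & ~~~(a4 & (~~a4 | ~a3) | a4 & (a4 | ~a3) & a2)   [distribution]
= (a3 | a2) & ~~~(a4 & (a4 | ~a3) | a4 & (a4 | ~a3) & a2)   [double negation]
= (a3 | a2) & ~~~(a4 & (a4 | ~a3))   [absorption]
= (a3 | a2) & ~(a4 & (a4 | ~a3))   [double negation]
= (a3 | a2) & ~a4   [absorption]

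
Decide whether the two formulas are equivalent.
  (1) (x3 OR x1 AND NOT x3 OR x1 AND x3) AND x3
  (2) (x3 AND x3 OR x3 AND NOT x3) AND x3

Yes

E1: (x3 OR x1 AND NOT x3 OR x1 AND x3) AND x3
    = (x3 OR x1) AND x3
    = x3
E2: (x3 AND x3 OR x3 AND NOT x3) AND x3
    = x3 AND x3
    = x3
Both reduce to x3, so they are equivalent.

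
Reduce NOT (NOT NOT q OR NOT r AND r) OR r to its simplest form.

NOT q OR r

NOT (NOT NOT q OR NOT r AND r) OR r
= NOT NOT NOT q OR r   [complement / identity]
= NOT q OR r   [double negation]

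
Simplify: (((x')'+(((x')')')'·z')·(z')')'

x'+z'

(((x')'+(((x')')')'·z')·(z')')'
= (((x')'+(x')'·z')·(z')')'   — double negation
= ((x')'·(z')')'   — absorption
= x'+z'   — De Morgan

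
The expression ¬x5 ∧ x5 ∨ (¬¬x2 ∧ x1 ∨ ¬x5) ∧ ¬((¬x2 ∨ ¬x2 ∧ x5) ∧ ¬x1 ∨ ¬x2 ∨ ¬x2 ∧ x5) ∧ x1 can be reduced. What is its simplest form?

¬x5 ∧ x5 ∨ (¬¬x2 ∧ x1 ∨ ¬x5) ∧ ¬((¬x2 ∨ ¬x2 ∧ x5) ∧ ¬x1 ∨ ¬x2 ∨ ¬x2 ∧ x5) ∧ x1
= ¬x5 ∧ x5 ∨ (¬¬x2 ∧ x1 ∨ ¬x5) ∧ ¬(¬x2 ∨ ¬x2 ∧ x5) ∧ x1   [absorption]
= (¬¬x2 ∧ x1 ∨ ¬x5) ∧ ¬(¬x2 ∨ ¬x2 ∧ x5) ∧ x1   [complement / identity]
= (¬¬x2 ∧ x1 ∨ ¬x5) ∧ ¬¬x2 ∧ x1   [absorption]
= ¬¬x2 ∧ x1   [absorption]
= x2 ∧ x1   [double negation]

x2 ∧ x1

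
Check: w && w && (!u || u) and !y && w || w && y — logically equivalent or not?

E1: w && w && (!u || u)
    = w && w   (complement / identity)
    = w   (idempotence)
E2: !y && w || w && y
    = w   (distribution)
Both reduce to w, so they are equivalent.

Yes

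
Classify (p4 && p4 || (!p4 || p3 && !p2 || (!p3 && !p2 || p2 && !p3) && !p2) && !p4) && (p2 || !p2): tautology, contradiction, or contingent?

(p4 && p4 || (!p4 || p3 && !p2 || (!p3 && !p2 || p2 && !p3) && !p2) && !p4) && (p2 || !p2)
= (p4 && p4 || (!p4 || p3 && !p2 || !p3 && !p2) && !p4) && (p2 || !p2)
= (p4 && p4 || (!p4 || !p2) && !p4) && (p2 || !p2)
= (p4 && p4 || !p4) && (p2 || !p2)
= (p4 || !p4) && (p2 || !p2)
= p2 || !p2
= true

tautology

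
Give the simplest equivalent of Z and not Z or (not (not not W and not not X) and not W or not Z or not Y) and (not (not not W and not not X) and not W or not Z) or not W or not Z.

Z and not Z or (not (not not W and not not X) and not W or not Z or not Y) and (not (not not W and not not X) and not W or not Z) or not W or not Z
= (not (not not W and not not X) and not W or not Z or not Y) and (not (not not W and not not X) and not W or not Z) or not W or not Z
= not (not not W and not not X) and not W or not Z or not W or not Z
= (not W or not X) and not W or not Z or not W or not Z
= not W or not Z or not W or not Z
= not W or not Z

not W or not Z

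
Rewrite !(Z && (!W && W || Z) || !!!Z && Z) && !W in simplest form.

!Z && !W

!(Z && (!W && W || Z) || !!!Z && Z) && !W
= !(Z && Z || !!!Z && Z) && !W   — complement / identity
= !(Z && Z || !Z && Z) && !W   — double negation
= !Z && !W   — distribution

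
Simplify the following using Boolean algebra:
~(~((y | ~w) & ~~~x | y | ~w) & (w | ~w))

y | ~w

~(~((y | ~w) & ~~~x | y | ~w) & (w | ~w))
= ~(~((y | ~w) & ~x | y | ~w) & (w | ~w))
= ~~((y | ~w) & ~x | y | ~w)
= (y | ~w) & ~x | y | ~w
= y | ~w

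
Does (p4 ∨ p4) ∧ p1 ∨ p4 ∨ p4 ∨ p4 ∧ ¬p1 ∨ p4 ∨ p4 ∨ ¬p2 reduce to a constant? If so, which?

(p4 ∨ p4) ∧ p1 ∨ p4 ∨ p4 ∨ p4 ∧ ¬p1 ∨ p4 ∨ p4 ∨ ¬p2
= p4 ∨ p4 ∨ p4 ∧ ¬p1 ∨ p4 ∨ p4 ∨ ¬p2   (absorption)
= p4 ∨ p4 ∨ p4 ∨ p4 ∨ ¬p2   (absorption)
= p4 ∨ p4 ∨ ¬p2   (idempotence)
= p4 ∨ ¬p2   (idempotence)
This depends on p2, p4, so it is not a constant.

no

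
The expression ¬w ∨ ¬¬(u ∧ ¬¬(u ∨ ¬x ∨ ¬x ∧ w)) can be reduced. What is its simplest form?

¬w ∨ ¬¬(u ∧ ¬¬(u ∨ ¬x ∨ ¬x ∧ w))
= ¬w ∨ ¬¬(u ∧ (u ∨ ¬x ∨ ¬x ∧ w))   (double negation)
= ¬w ∨ ¬¬(u ∧ (u ∨ ¬x))   (absorption)
= ¬w ∨ ¬¬u   (absorption)
= ¬w ∨ u   (double negation)

¬w ∨ u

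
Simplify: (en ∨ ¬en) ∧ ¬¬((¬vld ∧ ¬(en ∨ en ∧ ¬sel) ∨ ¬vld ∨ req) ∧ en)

(¬vld ∨ req) ∧ en

(en ∨ ¬en) ∧ ¬¬((¬vld ∧ ¬(en ∨ en ∧ ¬sel) ∨ ¬vld ∨ req) ∧ en)
= (en ∨ ¬en) ∧ ¬¬((¬vld ∧ ¬en ∨ ¬vld ∨ req) ∧ en)
= ¬¬((¬vld ∧ ¬en ∨ ¬vld ∨ req) ∧ en)
= ¬¬((¬vld ∨ req) ∧ en)
= (¬vld ∨ req) ∧ en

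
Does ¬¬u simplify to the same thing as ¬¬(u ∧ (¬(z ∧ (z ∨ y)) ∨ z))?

Yes

E1: ¬¬u
    = u   (double negation)
E2: ¬¬(u ∧ (¬(z ∧ (z ∨ y)) ∨ z))
    = ¬¬(u ∧ (¬z ∨ z))   (absorption)
    = ¬¬u   (complement / identity)
    = u   (double negation)
Both reduce to u, so they are equivalent.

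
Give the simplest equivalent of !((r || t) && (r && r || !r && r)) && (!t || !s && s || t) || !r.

!((r || t) && (r && r || !r && r)) && (!t || !s && s || t) || !r
= !((r || t) && r) && (!t || !s && s || t) || !r   (distribution)
= !((r || t) && r) && (!t || t) || !r   (complement / identity)
= !((r || t) && r) || !r   (complement / identity)
= !r || !r   (absorption)
= !r   (idempotence)

!r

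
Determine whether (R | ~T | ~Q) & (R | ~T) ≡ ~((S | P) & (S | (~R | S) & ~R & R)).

No

E1: (R | ~T | ~Q) & (R | ~T)
    = R | ~T   [absorption]
E2: ~((S | P) & (S | (~R | S) & ~R & R))
    = ~((S | P) & (S | ~R & R))   [absorption]
    = ~((S | P) & S)   [complement / identity]
    = ~S   [absorption]
These differ: at P=0, Q=1, R=0, S=1, T=0, E1 = 1 but E2 = 0.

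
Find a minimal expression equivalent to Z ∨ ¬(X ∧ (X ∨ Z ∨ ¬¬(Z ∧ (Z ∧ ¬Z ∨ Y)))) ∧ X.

Z

Z ∨ ¬(X ∧ (X ∨ Z ∨ ¬¬(Z ∧ (Z ∧ ¬Z ∨ Y)))) ∧ X
= Z ∨ ¬(X ∧ (X ∨ Z ∨ ¬¬(Z ∧ Y))) ∧ X   (complement / identity)
= Z ∨ ¬(X ∧ (X ∨ Z ∨ Z ∧ Y)) ∧ X   (double negation)
= Z ∨ ¬(X ∧ (X ∨ Z)) ∧ X   (absorption)
= Z ∨ ¬X ∧ X   (absorption)
= Z   (complement / identity)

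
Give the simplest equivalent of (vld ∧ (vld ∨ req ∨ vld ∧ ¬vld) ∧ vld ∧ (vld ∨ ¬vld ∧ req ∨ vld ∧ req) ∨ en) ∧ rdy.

(vld ∨ en) ∧ rdy

(vld ∧ (vld ∨ req ∨ vld ∧ ¬vld) ∧ vld ∧ (vld ∨ ¬vld ∧ req ∨ vld ∧ req) ∨ en) ∧ rdy
= (vld ∧ (vld ∨ req) ∧ vld ∧ (vld ∨ ¬vld ∧ req ∨ vld ∧ req) ∨ en) ∧ rdy   (complement / identity)
= (vld ∧ (vld ∨ req) ∧ vld ∧ (vld ∨ req) ∨ en) ∧ rdy   (distribution)
= (vld ∧ (vld ∨ req) ∨ en) ∧ rdy   (idempotence)
= (vld ∨ en) ∧ rdy   (absorption)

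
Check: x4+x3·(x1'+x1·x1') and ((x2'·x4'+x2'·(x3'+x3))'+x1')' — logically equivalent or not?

No

E1: x4+x3·(x1'+x1·x1')
    = x4+x3·x1'   [complement / identity]
E2: ((x2'·x4'+x2'·(x3'+x3))'+x1')'
    = (x2'·x4'+x2'·(x3'+x3))·x1   [De Morgan]
    = (x2'·x4'+x2')·x1   [complement / identity]
    = x2'·x1   [absorption]
These differ: at x1=0, x2=0, x3=1, x4=1, E1 = 1 but E2 = 0.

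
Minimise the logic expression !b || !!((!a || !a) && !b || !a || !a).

!b || !!((!a || !a) && !b || !a || !a)
= !b || !!(!a || !a)   [absorption]
= !b || !!!a   [idempotence]
= !b || !a   [double negation]

!b || !a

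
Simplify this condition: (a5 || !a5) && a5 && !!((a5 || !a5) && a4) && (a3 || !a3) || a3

a5 && a4 || a3

(a5 || !a5) && a5 && !!((a5 || !a5) && a4) && (a3 || !a3) || a3
= a5 && !!((a5 || !a5) && a4) && (a3 || !a3) || a3
= a5 && !!((a5 || !a5) && a4) || a3
= a5 && (a5 || !a5) && a4 || a3
= a5 && a4 || a3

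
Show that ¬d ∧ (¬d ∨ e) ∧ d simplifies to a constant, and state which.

False

¬d ∧ (¬d ∨ e) ∧ d
= ¬d ∧ d   [absorption]
= False   [complement]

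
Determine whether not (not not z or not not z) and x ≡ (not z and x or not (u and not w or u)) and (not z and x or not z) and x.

Yes

E1: not (not not z or not not z) and x
    = not not not z and x   — idempotence
    = not z and x   — double negation
E2: (not z and x or not (u and not w or u)) and (not z and x or not z) and x
    = (not z and x or not (u and not w or u)) and not z and x   — absorption
    = (not z and x or not u) and not z and x   — absorption
    = not z and x   — absorption
Both reduce to not z and x, so they are equivalent.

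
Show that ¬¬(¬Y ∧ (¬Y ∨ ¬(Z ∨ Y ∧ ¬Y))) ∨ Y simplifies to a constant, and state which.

¬¬(¬Y ∧ (¬Y ∨ ¬(Z ∨ Y ∧ ¬Y))) ∨ Y
= ¬¬(¬Y ∧ (¬Y ∨ ¬Z)) ∨ Y   [complement / identity]
= ¬¬¬Y ∨ Y   [absorption]
= ¬Y ∨ Y   [double negation]
= True   [complement]

True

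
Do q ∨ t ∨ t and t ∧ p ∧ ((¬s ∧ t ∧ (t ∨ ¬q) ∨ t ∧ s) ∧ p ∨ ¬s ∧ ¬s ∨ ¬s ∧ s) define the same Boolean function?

E1: q ∨ t ∨ t
    = q ∨ t
E2: t ∧ p ∧ ((¬s ∧ t ∧ (t ∨ ¬q) ∨ t ∧ s) ∧ p ∨ ¬s ∧ ¬s ∨ ¬s ∧ s)
    = t ∧ p ∧ ((¬s ∧ t ∧ (t ∨ ¬q) ∨ t ∧ s) ∧ p ∨ ¬s)
    = t ∧ p ∧ ((¬s ∧ t ∨ t ∧ s) ∧ p ∨ ¬s)
    = t ∧ p ∧ (t ∧ p ∨ ¬s)
    = t ∧ p
These differ: at p=0, q=1, s=0, t=0, E1 = 1 but E2 = 0.

No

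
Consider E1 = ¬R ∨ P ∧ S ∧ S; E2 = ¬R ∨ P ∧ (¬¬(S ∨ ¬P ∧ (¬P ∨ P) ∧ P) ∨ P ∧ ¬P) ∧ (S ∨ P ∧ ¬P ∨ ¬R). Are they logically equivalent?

E1: ¬R ∨ P ∧ S ∧ S
    = ¬R ∨ P ∧ S   — idempotence
E2: ¬R ∨ P ∧ (¬¬(S ∨ ¬P ∧ (¬P ∨ P) ∧ P) ∨ P ∧ ¬P) ∧ (S ∨ P ∧ ¬P ∨ ¬R)
    = ¬R ∨ P ∧ (¬¬(S ∨ ¬P ∧ P) ∨ P ∧ ¬P) ∧ (S ∨ P ∧ ¬P ∨ ¬R)   — complement / identity
    = ¬R ∨ P ∧ (S ∨ ¬P ∧ P ∨ P ∧ ¬P) ∧ (S ∨ P ∧ ¬P ∨ ¬R)   — double negation
    = ¬R ∨ P ∧ (S ∨ P ∧ ¬P) ∧ (S ∨ P ∧ ¬P ∨ ¬R)   — complement / identity
    = ¬R ∨ P ∧ (S ∨ P ∧ ¬P)   — absorption
    = ¬R ∨ P ∧ S   — complement / identity
Both reduce to ¬R ∨ P ∧ S, so they are equivalent.

Yes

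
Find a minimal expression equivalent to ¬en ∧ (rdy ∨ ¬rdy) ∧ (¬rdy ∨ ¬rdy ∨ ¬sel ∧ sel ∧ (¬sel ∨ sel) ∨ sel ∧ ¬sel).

¬en ∧ (rdy ∨ ¬rdy) ∧ (¬rdy ∨ ¬rdy ∨ ¬sel ∧ sel ∧ (¬sel ∨ sel) ∨ sel ∧ ¬sel)
= ¬en ∧ (rdy ∨ ¬rdy) ∧ (¬rdy ∨ ¬rdy ∨ ¬sel ∧ sel ∨ sel ∧ ¬sel)
= ¬en ∧ (rdy ∨ ¬rdy) ∧ (¬rdy ∨ ¬rdy ∨ ¬sel ∧ sel)
= ¬en ∧ (rdy ∨ ¬rdy) ∧ (¬rdy ∨ ¬rdy)
= ¬en ∧ (¬rdy ∨ ¬rdy)
= ¬en ∧ ¬rdy

¬en ∧ ¬rdy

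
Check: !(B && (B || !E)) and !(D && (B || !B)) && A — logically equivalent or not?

E1: !(B && (B || !E))
    = !B   — absorption
E2: !(D && (B || !B)) && A
    = !D && A   — complement / identity
These differ: at A=0, B=0, D=0, E=1, E1 = 1 but E2 = 0.

No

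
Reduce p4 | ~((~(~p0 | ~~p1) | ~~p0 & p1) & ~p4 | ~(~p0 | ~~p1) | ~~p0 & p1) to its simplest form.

p4 | ~((~(~p0 | ~~p1) | ~~p0 & p1) & ~p4 | ~(~p0 | ~~p1) | ~~p0 & p1)
= p4 | ~(~(~p0 | ~~p1) | ~~p0 & p1)
= p4 | ~(~(~p0 | ~~p1) | p0 & p1)
= p4 | ~(p0 & ~p1 | p0 & p1)
= p4 | ~p0

p4 | ~p0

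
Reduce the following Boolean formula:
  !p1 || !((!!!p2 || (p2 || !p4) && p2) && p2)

!p1 || !p2

!p1 || !((!!!p2 || (p2 || !p4) && p2) && p2)
= !p1 || !((!!!p2 || p2) && p2)   [absorption]
= !p1 || !((!p2 || p2) && p2)   [double negation]
= !p1 || !p2   [complement / identity]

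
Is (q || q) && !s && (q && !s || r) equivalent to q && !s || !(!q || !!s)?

Yes

E1: (q || q) && !s && (q && !s || r)
    = q && !s && (q && !s || r)   (idempotence)
    = q && !s   (absorption)
E2: q && !s || !(!q || !!s)
    = q && !s || q && !s   (De Morgan)
    = q && !s   (idempotence)
Both reduce to q && !s, so they are equivalent.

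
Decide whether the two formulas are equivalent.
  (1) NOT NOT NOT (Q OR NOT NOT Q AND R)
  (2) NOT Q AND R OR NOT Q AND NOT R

E1: NOT NOT NOT (Q OR NOT NOT Q AND R)
    = NOT NOT NOT (Q OR Q AND R)   [double negation]
    = NOT NOT NOT Q   [absorption]
    = NOT Q   [double negation]
E2: NOT Q AND R OR NOT Q AND NOT R
    = NOT Q   [distribution]
Both reduce to NOT Q, so they are equivalent.

Yes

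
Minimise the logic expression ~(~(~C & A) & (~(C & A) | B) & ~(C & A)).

~(~(~C & A) & (~(C & A) | B) & ~(C & A))
= ~(~(~C & A) & ~(C & A))   (absorption)
= ~C & A | C & A   (De Morgan)
= A   (distribution)

A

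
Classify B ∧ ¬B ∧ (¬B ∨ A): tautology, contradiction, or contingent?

contradiction

B ∧ ¬B ∧ (¬B ∨ A)
= B ∧ ¬B
= False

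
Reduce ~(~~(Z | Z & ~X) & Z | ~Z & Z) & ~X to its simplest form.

~Z & ~X

~(~~(Z | Z & ~X) & Z | ~Z & Z) & ~X
= ~(~~Z & Z | ~Z & Z) & ~X
= ~(Z & Z | ~Z & Z) & ~X
= ~Z & ~X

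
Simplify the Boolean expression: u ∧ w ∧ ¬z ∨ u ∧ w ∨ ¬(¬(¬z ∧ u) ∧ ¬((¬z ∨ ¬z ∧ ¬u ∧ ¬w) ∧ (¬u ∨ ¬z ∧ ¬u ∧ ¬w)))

u ∧ w ∨ ¬z

u ∧ w ∧ ¬z ∨ u ∧ w ∨ ¬(¬(¬z ∧ u) ∧ ¬((¬z ∨ ¬z ∧ ¬u ∧ ¬w) ∧ (¬u ∨ ¬z ∧ ¬u ∧ ¬w)))
= u ∧ w ∨ ¬(¬(¬z ∧ u) ∧ ¬((¬z ∨ ¬z ∧ ¬u ∧ ¬w) ∧ (¬u ∨ ¬z ∧ ¬u ∧ ¬w)))   (absorption)
= u ∧ w ∨ ¬(¬(¬z ∧ u) ∧ ¬(¬z ∧ ¬u ∧ ¬w ∨ ¬z ∧ ¬u))   (distribution)
= u ∧ w ∨ ¬(¬(¬z ∧ u) ∧ ¬(¬z ∧ ¬u))   (absorption)
= u ∧ w ∨ ¬z ∧ u ∨ ¬z ∧ ¬u   (De Morgan)
= u ∧ w ∨ ¬z   (distribution)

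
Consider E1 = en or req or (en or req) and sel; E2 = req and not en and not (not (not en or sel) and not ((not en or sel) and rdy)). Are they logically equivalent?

E1: en or req or (en or req) and sel
    = en or req   — absorption
E2: req and not en and not (not (not en or sel) and not ((not en or sel) and rdy))
    = req and not en and (not en or sel or (not en or sel) and rdy)   — De Morgan
    = req and not en and (not en or sel)   — absorption
    = req and not en   — absorption
These differ: at en=1, rdy=0, req=0, sel=0, E1 = 1 but E2 = 0.

No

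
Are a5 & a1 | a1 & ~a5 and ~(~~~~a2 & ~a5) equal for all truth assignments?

E1: a5 & a1 | a1 & ~a5
    = a1   (distribution)
E2: ~(~~~~a2 & ~a5)
    = ~(~~a2 & ~a5)   (double negation)
    = ~a2 | a5   (De Morgan)
These differ: at a1=0, a2=0, a5=0, E1 = 0 but E2 = 1.

No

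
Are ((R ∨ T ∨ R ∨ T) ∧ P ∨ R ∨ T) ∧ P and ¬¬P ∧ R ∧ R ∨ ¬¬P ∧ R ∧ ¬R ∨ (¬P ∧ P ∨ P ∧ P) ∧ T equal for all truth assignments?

Yes

E1: ((R ∨ T ∨ R ∨ T) ∧ P ∨ R ∨ T) ∧ P
    = ((R ∨ T) ∧ P ∨ R ∨ T) ∧ P
    = (R ∨ T) ∧ P
E2: ¬¬P ∧ R ∧ R ∨ ¬¬P ∧ R ∧ ¬R ∨ (¬P ∧ P ∨ P ∧ P) ∧ T
    = ¬¬P ∧ R ∨ (¬P ∧ P ∨ P ∧ P) ∧ T
    = P ∧ R ∨ (¬P ∧ P ∨ P ∧ P) ∧ T
    = P ∧ R ∨ P ∧ T
    = (R ∨ T) ∧ P
Both reduce to (R ∨ T) ∧ P, so they are equivalent.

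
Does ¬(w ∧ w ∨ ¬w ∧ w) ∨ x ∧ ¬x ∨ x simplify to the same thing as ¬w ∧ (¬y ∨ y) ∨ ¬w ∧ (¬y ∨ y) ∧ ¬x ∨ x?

E1: ¬(w ∧ w ∨ ¬w ∧ w) ∨ x ∧ ¬x ∨ x
    = ¬(w ∧ w ∨ ¬w ∧ w) ∨ x   (complement / identity)
    = ¬w ∨ x   (distribution)
E2: ¬w ∧ (¬y ∨ y) ∨ ¬w ∧ (¬y ∨ y) ∧ ¬x ∨ x
    = ¬w ∧ (¬y ∨ y) ∨ x   (absorption)
    = ¬w ∨ x   (complement / identity)
Both reduce to ¬w ∨ x, so they are equivalent.

Yes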